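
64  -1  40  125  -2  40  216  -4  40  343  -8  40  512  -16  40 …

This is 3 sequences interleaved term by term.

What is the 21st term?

40

Read the sequence 3 terms at a time; column i is its own pattern.
Track A: 64, 125, 216, 343, 512 (consecutive cubes n³ from n = 4).
Track B: -1, -2, -4, -8, -16 (multiplying by 2 each time).
Track C: 40, 40, 40, 40, 40 (constant 40).
The 21st slot belongs to track C; its 7th term is 40.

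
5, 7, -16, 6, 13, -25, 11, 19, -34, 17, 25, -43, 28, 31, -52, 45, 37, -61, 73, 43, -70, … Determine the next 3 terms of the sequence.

Read the sequence 3 terms at a time; column i is its own pattern.
Track A: 5, 6, 11, 17, 28, 45, 73. Each term equals the sum of the previous two.
Track B: 7, 13, 19, 25, 31, 37, 43. Linear: a_n = 1 + 6·n.
Track C: -16, -25, -34, -43, -52, -61, -70. Linear: a_n = -7 − 9·n.
Position 22 → track A, term 8 = 118.
The 23rd slot belongs to track B; its 8th term is 49.
Position 24 → track C, term 8 = -79.

118, 49, -79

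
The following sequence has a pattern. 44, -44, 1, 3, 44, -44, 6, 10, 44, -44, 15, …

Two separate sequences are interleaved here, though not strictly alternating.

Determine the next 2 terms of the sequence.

21, 44

Positions follow the repeating pattern AABB; grouping by letter gives 2 tracks.
Track A = 44, -44, 44, -44, 44, -44: oscillating between 44 and -44.
Track B = 1, 3, 6, 10, 15: triangular numbers n(n+1)/2 for n = 1, 2, ….
Position 12 → track B, term 6 = 21.
The 13th slot belongs to track A; its 7th term is 44.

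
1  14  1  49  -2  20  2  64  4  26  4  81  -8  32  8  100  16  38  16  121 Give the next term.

Split by position mod 4: positions 1, 5, 9, … form one track, and each other residue class forms its own.
Subsequence A: 1, -2, 4, -8, 16 (multiplying by -2 each time).
Subsequence B: 14, 20, 26, 32, 38 (linear: a_n = 8 + 6·n).
Subsequence C: 1, 2, 4, 8, 16 (powers of 2).
Subsequence D: 49, 64, 81, 100, 121 (the squares 7², 8², 9², …).
Position 21 → subsequence A, term 6 = -32.

-32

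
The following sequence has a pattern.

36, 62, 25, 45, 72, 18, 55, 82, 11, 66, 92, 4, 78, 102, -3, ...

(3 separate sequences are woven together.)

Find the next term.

91

Split by position mod 3 into 3 tracks.
Stream A: 36, 45, 55, 66, 78 — triangular numbers n(n+1)/2 for n = 8, 9, ….
Stream B: 62, 72, 82, 92, 102 — linear: a_n = 52 + 10·n.
Stream C: 25, 18, 11, 4, -3 — arithmetic with common difference −7.
Term 16 comes from stream A (its 6th entry): 91.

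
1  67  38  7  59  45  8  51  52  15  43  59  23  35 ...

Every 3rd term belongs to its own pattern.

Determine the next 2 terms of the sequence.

66, 38

Split by position mod 3: positions 1, 4, 7, … form one track, and each other residue class forms its own.
Track A: 1, 7, 8, 15, 23 — each term equals the sum of the previous two.
Track B: 67, 59, 51, 43, 35 — arithmetic, step −8.
Track C: 38, 45, 52, 59 — linear: a_n = 31 + 7·n.
Position 15 → track C, term 5 = 66.
Term 16 comes from track A (its 6th entry): 38.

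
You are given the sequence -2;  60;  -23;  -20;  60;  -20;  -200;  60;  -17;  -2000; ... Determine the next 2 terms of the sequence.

60, -14

The terms cycle through 3 interleaved subsequences.
Subsequence A is -2, -20, -200, -2000, which is a geometric progression (common ratio 10).
Subsequence B is 60, 60, 60, which is the constant sequence 60.
Subsequence C is -23, -20, -17, which is arithmetic with common difference +3.
Position 11 → subsequence B, term 4 = 60.
Position 12 → subsequence C, term 4 = -14.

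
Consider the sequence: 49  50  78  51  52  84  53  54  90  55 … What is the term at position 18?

108

The slot pattern repeats as AAB (period 3), so there are 2 interleaved tracks.
Track A = 49, 50, 51, 52, 53, 54, 55: arithmetic with common difference +1.
Track B = 78, 84, 90: adding 6 each time.
Position 18 falls in track B as its term 6, giving 108.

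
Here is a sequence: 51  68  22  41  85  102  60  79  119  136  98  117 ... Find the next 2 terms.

Positions follow the repeating pattern AABB; grouping by letter gives 2 tracks.
Track A: 51, 68, 85, 102, 119, 136. Linear: a_n = 34 + 17·n.
Track B: 22, 41, 60, 79, 98, 117. Arithmetic with common difference +19.
Term 13 comes from track A (its 7th entry): 153.
Position 14 falls in track A as its term 8, giving 170.

153, 170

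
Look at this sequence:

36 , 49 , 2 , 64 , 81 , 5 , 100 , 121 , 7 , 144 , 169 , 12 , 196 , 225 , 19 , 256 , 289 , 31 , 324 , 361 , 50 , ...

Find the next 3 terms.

400, 441, 81

The slot pattern repeats as AAB (period 3), so there are 2 interleaved tracks.
Track A = 36, 49, 64, 81, 100, 121, 144, 169, 196, 225, 256, 289, 324, 361: the squares 6², 7², 8², ….
Track B = 2, 5, 7, 12, 19, 31, 50: Fibonacci-style (each term is the sum of the two before it).
Position 22 falls in track A as its term 15, giving 400.
Term 23 comes from track A (its 16th entry): 441.
Position 24 → track B, term 8 = 81.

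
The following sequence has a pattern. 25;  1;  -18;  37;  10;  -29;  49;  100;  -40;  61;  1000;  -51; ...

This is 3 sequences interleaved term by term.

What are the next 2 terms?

73, 10000

Taking every 3rd term gives 3 separate tracks.
Track A: 25, 37, 49, 61 (adding 12 each time).
Track B: 1, 10, 100, 1000 (multiplying by 10 each time).
Track C: -18, -29, -40, -51 (linear: a_n = -7 − 11·n).
Term 13 comes from track A (its 5th entry): 73.
The 14th slot belongs to track B; its 5th term is 10000.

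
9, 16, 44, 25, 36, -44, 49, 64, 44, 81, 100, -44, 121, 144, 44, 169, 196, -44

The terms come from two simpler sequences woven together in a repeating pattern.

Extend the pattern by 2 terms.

225, 256

Positions follow the repeating pattern AAB; grouping by letter gives 2 tracks.
Subsequence A: 9, 16, 25, 36, 49, 64, 81, 100, 121, 144, 169, 196. Consecutive squares n² from n = 3.
Subsequence B: 44, -44, 44, -44, 44, -44. The oscillation 44·(−1)^(n+1).
Position 19 → subsequence A, term 13 = 225.
Position 20 falls in subsequence A as its term 14, giving 256.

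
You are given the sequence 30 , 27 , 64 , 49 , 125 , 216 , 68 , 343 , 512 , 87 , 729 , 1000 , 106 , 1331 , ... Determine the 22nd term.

Positions follow the repeating pattern ABB; grouping by letter gives 2 tracks.
Stream A: 30, 49, 68, 87, 106 (arithmetic, step +19).
Stream B: 27, 64, 125, 216, 343, 512, 729, 1000, 1331 (perfect cubes starting at 3³).
Position 22 → stream A, term 8 = 163.

163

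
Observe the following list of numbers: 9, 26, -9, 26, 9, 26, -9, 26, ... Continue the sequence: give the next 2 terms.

9, 26

Split by position mod 2 into 2 tracks.
Subsequence A is 9, -9, 9, -9, which is the oscillation 9·(−1)^(n+1).
Subsequence B is 26, 26, 26, 26, which is constant 26.
Term 9 comes from subsequence A (its 5th entry): 9.
Term 10 comes from subsequence B (its 5th entry): 26.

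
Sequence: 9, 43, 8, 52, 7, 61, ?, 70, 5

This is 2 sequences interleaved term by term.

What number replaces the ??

6

Positions 1, 3, 5, … form one subsequence and positions 2, 4, 6, … form another.
Stream A: 9, 8, 7, ?, 5. Arithmetic, step −1.
Stream B: 43, 52, 61, 70. Arithmetic with common difference +9.
Stream A's pattern makes the blank 6.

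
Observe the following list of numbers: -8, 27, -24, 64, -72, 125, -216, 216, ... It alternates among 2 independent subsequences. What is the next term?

-648

Taking every 2nd term gives 2 separate tracks.
Stream A = -8, -24, -72, -216: a geometric progression (common ratio 3).
Stream B = 27, 64, 125, 216: consecutive cubes n³ from n = 3.
Position 9 → stream A, term 5 = -648.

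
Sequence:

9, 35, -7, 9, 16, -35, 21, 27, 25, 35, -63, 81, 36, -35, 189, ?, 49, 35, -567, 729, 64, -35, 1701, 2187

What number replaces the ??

243

The terms cycle through 4 interleaved subsequences.
Track A is 9, 16, 25, 36, 49, 64, which is the squares 3², 4², 5², ….
Track B is 35, -35, 35, -35, 35, -35, which is oscillating between 35 and -35.
Track C is -7, 21, -63, 189, -567, 1701, which is geometric with ratio -3.
Track D is 9, 27, 81, ?, 729, 2187, which is powers 3^2, 3^3, 3^4, ….
Track D's pattern makes the blank 243.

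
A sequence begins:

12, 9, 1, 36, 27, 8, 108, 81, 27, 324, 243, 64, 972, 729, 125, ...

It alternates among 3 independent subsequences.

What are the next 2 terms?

Read the sequence 3 terms at a time; column i is its own pattern.
Track A: 12, 36, 108, 324, 972. A geometric progression (common ratio 3).
Track B: 9, 27, 81, 243, 729. Powers of 3.
Track C: 1, 8, 27, 64, 125. The cubes 1³, 2³, 3³, ….
The 16th slot belongs to track A; its 6th term is 2916.
Position 17 → track B, term 6 = 2187.

2916, 2187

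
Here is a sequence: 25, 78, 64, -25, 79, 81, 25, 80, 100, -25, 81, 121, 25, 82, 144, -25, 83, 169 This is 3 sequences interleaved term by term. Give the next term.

Taking every 3rd term gives 3 separate tracks.
Stream A: 25, -25, 25, -25, 25, -25 — alternating ±25.
Stream B: 78, 79, 80, 81, 82, 83 — linear: a_n = 77 + n.
Stream C: 64, 81, 100, 121, 144, 169 — consecutive squares n² from n = 8.
Term 19 comes from stream A (its 7th entry): 25.

25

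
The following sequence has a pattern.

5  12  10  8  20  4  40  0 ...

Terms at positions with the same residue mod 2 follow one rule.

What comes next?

Positions 1, 3, 5, … form one subsequence and positions 2, 4, 6, … form another.
Track A = 5, 10, 20, 40: a geometric progression (common ratio 2).
Track B = 12, 8, 4, 0: linear: a_n = 16 − 4·n.
The 9th slot belongs to track A; its 5th term is 80.

80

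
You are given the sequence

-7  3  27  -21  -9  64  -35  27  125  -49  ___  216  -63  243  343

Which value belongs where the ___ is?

Read the sequence 3 terms at a time; column i is its own pattern.
Track A: -7, -21, -35, -49, -63. Subtracting 14 each time.
Track B: 3, -9, 27, ?, 243. Geometric with ratio -3.
Track C: 27, 64, 125, 216, 343. The cubes 3³, 4³, 5³, ….
The gap is track B's term 4; the rule gives -81.

-81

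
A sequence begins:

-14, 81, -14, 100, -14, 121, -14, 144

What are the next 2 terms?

-14, 169

Split by position mod 2 into 2 tracks.
Subsequence A: -14, -14, -14, -14. The constant sequence -14.
Subsequence B: 81, 100, 121, 144. The squares 9², 10², 11², ….
Position 9 falls in subsequence A as its term 5, giving -14.
Position 10 → subsequence B, term 5 = 169.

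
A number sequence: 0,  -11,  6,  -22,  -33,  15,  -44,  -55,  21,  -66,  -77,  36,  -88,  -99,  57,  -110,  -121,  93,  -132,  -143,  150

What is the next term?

-154

Reading positions in blocks of 3 reveals the pattern AAB — 2 tracks woven together.
Track A: 0, -11, -22, -33, -44, -55, -66, -77, -88, -99, -110, -121, -132, -143. Subtracting 11 each time.
Track B: 6, 15, 21, 36, 57, 93, 150. Fibonacci-style (each term is the sum of the two before it).
Term 22 comes from track A (its 15th entry): -154.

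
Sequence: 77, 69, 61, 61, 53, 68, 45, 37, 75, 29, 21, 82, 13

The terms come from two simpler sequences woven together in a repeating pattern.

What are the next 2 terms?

5, 89

Reading positions in blocks of 3 reveals the pattern AAB — 2 tracks woven together.
Track A: 77, 69, 61, 53, 45, 37, 29, 21, 13. Arithmetic with common difference −8.
Track B: 61, 68, 75, 82. Adding 7 each time.
The 14th slot belongs to track A; its 10th term is 5.
Position 15 → track B, term 5 = 89.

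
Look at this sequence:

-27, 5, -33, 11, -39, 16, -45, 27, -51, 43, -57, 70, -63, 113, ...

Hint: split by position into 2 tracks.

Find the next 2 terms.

-69, 183

Taking every 2nd term gives 2 separate tracks.
Stream A = -27, -33, -39, -45, -51, -57, -63: subtracting 6 each time.
Stream B = 5, 11, 16, 27, 43, 70, 113: each term equals the sum of the previous two.
Position 15 → stream A, term 8 = -69.
Term 16 comes from stream B (its 8th entry): 183.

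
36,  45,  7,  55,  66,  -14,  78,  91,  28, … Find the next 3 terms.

105, 120, -56

Reading positions in blocks of 3 reveals the pattern AAB — 2 tracks woven together.
Subsequence A = 36, 45, 55, 66, 78, 91: the triangular numbers T_8, T_9, ….
Subsequence B = 7, -14, 28: geometric with ratio -2.
Term 10 comes from subsequence A (its 7th entry): 105.
Position 11 falls in subsequence A as its term 8, giving 120.
Position 12 falls in subsequence B as its term 4, giving -56.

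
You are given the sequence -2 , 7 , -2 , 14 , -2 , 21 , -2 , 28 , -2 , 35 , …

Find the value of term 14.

Odd-indexed and even-indexed terms follow separate rules.
Track A: -2, -2, -2, -2, -2. The constant sequence -2.
Track B: 7, 14, 21, 28, 35. Arithmetic, step +7.
Position 14 → track B, term 7 = 49.

49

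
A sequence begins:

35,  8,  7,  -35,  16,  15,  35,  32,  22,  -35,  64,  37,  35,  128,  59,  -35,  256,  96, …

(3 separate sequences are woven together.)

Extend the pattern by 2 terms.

35, 512

Split by position mod 3: positions 1, 4, 7, … form one track, and each other residue class forms its own.
Subsequence A: 35, -35, 35, -35, 35, -35 — oscillating between 35 and -35.
Subsequence B: 8, 16, 32, 64, 128, 256 — successive powers of 2.
Subsequence C: 7, 15, 22, 37, 59, 96 — Fibonacci-style (each term is the sum of the two before it).
The 19th slot belongs to subsequence A; its 7th term is 35.
The 20th slot belongs to subsequence B; its 7th term is 512.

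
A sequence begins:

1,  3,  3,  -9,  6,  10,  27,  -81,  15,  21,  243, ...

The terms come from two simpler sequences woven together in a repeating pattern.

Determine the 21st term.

66

Positions follow the repeating pattern AABB; grouping by letter gives 2 tracks.
Subsequence A is 1, 3, 6, 10, 15, 21, which is triangular numbers n(n+1)/2 for n = 1, 2, ….
Subsequence B is 3, -9, 27, -81, 243, which is a geometric progression (common ratio -3).
The 21st slot belongs to subsequence A; its 11th term is 66.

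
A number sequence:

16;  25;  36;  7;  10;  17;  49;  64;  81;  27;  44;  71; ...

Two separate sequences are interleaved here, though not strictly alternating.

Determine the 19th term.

Positions follow the repeating pattern AAABBB; grouping by letter gives 2 tracks.
Track A is 16, 25, 36, 49, 64, 81, which is perfect squares starting at 4².
Track B is 7, 10, 17, 27, 44, 71, which is each term equals the sum of the previous two.
Position 19 → track A, term 10 = 169.

169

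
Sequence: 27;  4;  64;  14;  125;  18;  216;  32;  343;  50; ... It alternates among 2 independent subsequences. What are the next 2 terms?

The terms cycle through 2 interleaved subsequences.
Track A = 27, 64, 125, 216, 343: consecutive cubes n³ from n = 3.
Track B = 4, 14, 18, 32, 50: each term equals the sum of the previous two.
The 11th slot belongs to track A; its 6th term is 512.
The 12th slot belongs to track B; its 6th term is 82.

512, 82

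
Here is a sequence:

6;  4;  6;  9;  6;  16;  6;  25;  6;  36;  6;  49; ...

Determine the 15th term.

6

Split by position mod 2 into 2 tracks.
Stream A: 6, 6, 6, 6, 6, 6 (the constant sequence 6).
Stream B: 4, 9, 16, 25, 36, 49 (perfect squares starting at 2²).
Position 15 → stream A, term 8 = 6.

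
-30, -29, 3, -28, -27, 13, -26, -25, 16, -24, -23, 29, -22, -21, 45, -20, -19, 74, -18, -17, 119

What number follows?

-16

The slot pattern repeats as AAB (period 3), so there are 2 interleaved tracks.
Stream A: -30, -29, -28, -27, -26, -25, -24, -23, -22, -21, -20, -19, -18, -17 (linear: a_n = -31 + n).
Stream B: 3, 13, 16, 29, 45, 74, 119 (a Fibonacci-like recurrence a_n = a_{n-1} + a_{n-2}).
Position 22 → stream A, term 15 = -16.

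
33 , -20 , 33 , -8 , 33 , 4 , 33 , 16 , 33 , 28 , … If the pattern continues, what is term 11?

Taking every 2nd term gives 2 separate tracks.
Stream A: 33, 33, 33, 33, 33 (the constant sequence 33).
Stream B: -20, -8, 4, 16, 28 (arithmetic with common difference +12).
Position 11 falls in stream A as its term 6, giving 33.

33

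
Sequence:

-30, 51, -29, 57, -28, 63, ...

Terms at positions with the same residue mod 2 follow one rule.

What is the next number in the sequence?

Positions 1, 3, 5, … form one subsequence and positions 2, 4, 6, … form another.
Track A is -30, -29, -28, which is adding 1 each time.
Track B is 51, 57, 63, which is arithmetic with common difference +6.
Position 7 falls in track A as its term 4, giving -27.

-27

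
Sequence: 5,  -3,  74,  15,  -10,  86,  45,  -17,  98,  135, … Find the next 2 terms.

-24, 110

Read the sequence 3 terms at a time; column i is its own pattern.
Track A = 5, 15, 45, 135: geometric with ratio 3.
Track B = -3, -10, -17: arithmetic, step −7.
Track C = 74, 86, 98: arithmetic with common difference +12.
The 11th slot belongs to track B; its 4th term is -24.
The 12th slot belongs to track C; its 4th term is 110.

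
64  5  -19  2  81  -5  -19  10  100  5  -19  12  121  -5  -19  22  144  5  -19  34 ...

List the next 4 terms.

Taking every 4th term gives 4 separate tracks.
Track A: 64, 81, 100, 121, 144 (consecutive squares n² from n = 8).
Track B: 5, -5, 5, -5, 5 (the oscillation 5·(−1)^(n+1)).
Track C: -19, -19, -19, -19, -19 (always -19).
Track D: 2, 10, 12, 22, 34 (Fibonacci-style (each term is the sum of the two before it)).
Position 21 falls in track A as its term 6, giving 169.
Position 22 falls in track B as its term 6, giving -5.
The 23rd slot belongs to track C; its 6th term is -19.
Position 24 falls in track D as its term 6, giving 56.

169, -5, -19, 56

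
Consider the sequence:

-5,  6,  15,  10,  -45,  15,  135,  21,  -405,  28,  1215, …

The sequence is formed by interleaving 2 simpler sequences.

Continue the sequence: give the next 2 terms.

36, -3645

The terms cycle through 2 interleaved subsequences.
Stream A is -5, 15, -45, 135, -405, 1215, which is a geometric progression (common ratio -3).
Stream B is 6, 10, 15, 21, 28, which is triangular numbers starting at T_3.
Term 12 comes from stream B (its 6th entry): 36.
Term 13 comes from stream A (its 7th entry): -3645.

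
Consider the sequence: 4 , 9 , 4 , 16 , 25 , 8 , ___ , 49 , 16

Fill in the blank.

The slot pattern repeats as AAB (period 3), so there are 2 interleaved tracks.
Track A: 4, 9, 16, 25, ?, 49. The squares 2², 3², 4², ….
Track B: 4, 8, 16. Successive powers of 2.
Filling track A at index 5 by its rule yields 36.

36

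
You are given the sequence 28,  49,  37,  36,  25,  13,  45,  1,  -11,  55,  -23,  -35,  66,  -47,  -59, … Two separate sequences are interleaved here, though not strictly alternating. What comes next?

Positions follow the repeating pattern ABB; grouping by letter gives 2 tracks.
Subsequence A: 28, 36, 45, 55, 66 — triangular numbers starting at T_7.
Subsequence B: 49, 37, 25, 13, 1, -11, -23, -35, -47, -59 — arithmetic with common difference −12.
Term 16 comes from subsequence A (its 6th entry): 78.

78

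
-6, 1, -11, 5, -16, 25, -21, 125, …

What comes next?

The terms cycle through 2 interleaved subsequences.
Stream A: -6, -11, -16, -21. Arithmetic, step −5.
Stream B: 1, 5, 25, 125. A geometric progression (common ratio 5).
The 9th slot belongs to stream A; its 5th term is -26.

-26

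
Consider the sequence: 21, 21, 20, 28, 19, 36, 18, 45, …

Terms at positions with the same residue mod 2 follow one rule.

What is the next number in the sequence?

Positions 1, 3, 5, … form one subsequence and positions 2, 4, 6, … form another.
Track A: 21, 20, 19, 18 (subtracting 1 each time).
Track B: 21, 28, 36, 45 (the triangular numbers T_6, T_7, …).
Position 9 falls in track A as its term 5, giving 17.

17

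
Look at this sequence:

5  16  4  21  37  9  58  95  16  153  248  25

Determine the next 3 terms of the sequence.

401, 649, 36

Reading positions in blocks of 3 reveals the pattern AAB — 2 tracks woven together.
Track A is 5, 16, 21, 37, 58, 95, 153, 248, which is Fibonacci-style (each term is the sum of the two before it).
Track B is 4, 9, 16, 25, which is the squares 2², 3², 4², ….
The 13th slot belongs to track A; its 9th term is 401.
The 14th slot belongs to track A; its 10th term is 649.
Position 15 falls in track B as its term 5, giving 36.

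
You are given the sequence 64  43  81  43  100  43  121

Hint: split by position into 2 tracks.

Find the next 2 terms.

Odd-indexed and even-indexed terms follow separate rules.
Stream A: 64, 81, 100, 121. Perfect squares starting at 8².
Stream B: 43, 43, 43. Constant 43.
Position 8 → stream B, term 4 = 43.
Position 9 falls in stream A as its term 5, giving 144.

43, 144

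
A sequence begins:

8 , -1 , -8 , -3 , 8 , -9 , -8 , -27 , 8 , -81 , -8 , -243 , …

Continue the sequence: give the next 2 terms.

8, -729

Taking every 2nd term gives 2 separate tracks.
Subsequence A: 8, -8, 8, -8, 8, -8 (the oscillation 8·(−1)^(n+1)).
Subsequence B: -1, -3, -9, -27, -81, -243 (multiplying by 3 each time).
Position 13 falls in subsequence A as its term 7, giving 8.
Term 14 comes from subsequence B (its 7th entry): -729.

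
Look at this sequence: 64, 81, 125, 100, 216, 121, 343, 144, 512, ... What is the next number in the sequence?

Split by position mod 2 into 2 tracks.
Stream A: 64, 125, 216, 343, 512 (consecutive cubes n³ from n = 4).
Stream B: 81, 100, 121, 144 (the squares 9², 10², 11², …).
Term 10 comes from stream B (its 5th entry): 169.

169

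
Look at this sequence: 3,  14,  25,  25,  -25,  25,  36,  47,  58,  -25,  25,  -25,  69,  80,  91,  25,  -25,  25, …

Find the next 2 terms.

Positions follow the repeating pattern AAABBB; grouping by letter gives 2 tracks.
Track A: 3, 14, 25, 36, 47, 58, 69, 80, 91 — adding 11 each time.
Track B: 25, -25, 25, -25, 25, -25, 25, -25, 25 — oscillating between 25 and -25.
Position 19 falls in track A as its term 10, giving 102.
Position 20 falls in track A as its term 11, giving 113.

102, 113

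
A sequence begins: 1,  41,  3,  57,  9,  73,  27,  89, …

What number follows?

81

Odd-indexed and even-indexed terms follow separate rules.
Subsequence A: 1, 3, 9, 27. Successive powers of 3.
Subsequence B: 41, 57, 73, 89. Arithmetic with common difference +16.
Term 9 comes from subsequence A (its 5th entry): 81.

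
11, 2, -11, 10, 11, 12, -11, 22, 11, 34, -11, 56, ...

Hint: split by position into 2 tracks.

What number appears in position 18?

236

Split by position mod 2 into 2 tracks.
Track A: 11, -11, 11, -11, 11, -11 — the oscillation 11·(−1)^(n+1).
Track B: 2, 10, 12, 22, 34, 56 — a Fibonacci-like recurrence a_n = a_{n-1} + a_{n-2}.
The 18th slot belongs to track B; its 9th term is 236.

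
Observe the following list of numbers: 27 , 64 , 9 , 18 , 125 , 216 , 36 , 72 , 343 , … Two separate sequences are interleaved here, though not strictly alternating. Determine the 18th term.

1728

Positions follow the repeating pattern AABB; grouping by letter gives 2 tracks.
Track A: 27, 64, 125, 216, 343 (perfect cubes starting at 3³).
Track B: 9, 18, 36, 72 (multiplying by 2 each time).
Term 18 comes from track A (its 10th entry): 1728.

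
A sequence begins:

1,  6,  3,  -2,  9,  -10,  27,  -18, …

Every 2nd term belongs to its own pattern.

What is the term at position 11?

The terms cycle through 2 interleaved subsequences.
Subsequence A is 1, 3, 9, 27, which is successive powers of 3.
Subsequence B is 6, -2, -10, -18, which is subtracting 8 each time.
The 11th slot belongs to subsequence A; its 6th term is 243.

243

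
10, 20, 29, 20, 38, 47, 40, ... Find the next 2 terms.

Positions follow the repeating pattern ABB; grouping by letter gives 2 tracks.
Track A: 10, 20, 40 — multiplying by 2 each time.
Track B: 20, 29, 38, 47 — adding 9 each time.
The 8th slot belongs to track B; its 5th term is 56.
The 9th slot belongs to track B; its 6th term is 65.

56, 65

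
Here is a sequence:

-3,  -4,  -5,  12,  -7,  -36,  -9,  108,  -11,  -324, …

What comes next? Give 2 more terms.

Split by position mod 2 into 2 tracks.
Stream A: -3, -5, -7, -9, -11 — linear: a_n = -1 − 2·n.
Stream B: -4, 12, -36, 108, -324 — multiplying by -3 each time.
The 11th slot belongs to stream A; its 6th term is -13.
Position 12 falls in stream B as its term 6, giving 972.

-13, 972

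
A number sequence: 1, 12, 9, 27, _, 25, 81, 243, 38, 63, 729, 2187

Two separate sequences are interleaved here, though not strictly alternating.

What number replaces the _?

13

The slot pattern repeats as AABB (period 4), so there are 2 interleaved tracks.
Track A: 1, 12, ?, 25, 38, 63 — a Fibonacci-like recurrence a_n = a_{n-1} + a_{n-2}.
Track B: 9, 27, 81, 243, 729, 2187 — powers of 3.
The gap is track A's term 3; the rule gives 13.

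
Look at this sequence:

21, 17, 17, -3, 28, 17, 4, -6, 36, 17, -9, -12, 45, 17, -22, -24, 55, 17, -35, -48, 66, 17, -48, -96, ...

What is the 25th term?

78

Taking every 4th term gives 4 separate tracks.
Subsequence A: 21, 28, 36, 45, 55, 66 — triangular numbers starting at T_6.
Subsequence B: 17, 17, 17, 17, 17, 17 — always 17.
Subsequence C: 17, 4, -9, -22, -35, -48 — subtracting 13 each time.
Subsequence D: -3, -6, -12, -24, -48, -96 — multiplying by 2 each time.
Position 25 falls in subsequence A as its term 7, giving 78.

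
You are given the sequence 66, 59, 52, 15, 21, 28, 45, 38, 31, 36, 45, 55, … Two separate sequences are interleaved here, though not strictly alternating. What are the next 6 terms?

The slot pattern repeats as AAABBB (period 6), so there are 2 interleaved tracks.
Track A: 66, 59, 52, 45, 38, 31. Subtracting 7 each time.
Track B: 15, 21, 28, 36, 45, 55. Triangular numbers n(n+1)/2 for n = 5, 6, ….
The 13th slot belongs to track A; its 7th term is 24.
Position 14 → track A, term 8 = 17.
The 15th slot belongs to track A; its 9th term is 10.
Position 16 → track B, term 7 = 66.
The 17th slot belongs to track B; its 8th term is 78.
Position 18 falls in track B as its term 9, giving 91.

24, 17, 10, 66, 78, 91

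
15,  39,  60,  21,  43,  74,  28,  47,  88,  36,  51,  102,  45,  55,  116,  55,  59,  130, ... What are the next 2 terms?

Read the sequence 3 terms at a time; column i is its own pattern.
Track A: 15, 21, 28, 36, 45, 55 (triangular numbers n(n+1)/2 for n = 5, 6, …).
Track B: 39, 43, 47, 51, 55, 59 (arithmetic, step +4).
Track C: 60, 74, 88, 102, 116, 130 (adding 14 each time).
Position 19 falls in track A as its term 7, giving 66.
The 20th slot belongs to track B; its 7th term is 63.

66, 63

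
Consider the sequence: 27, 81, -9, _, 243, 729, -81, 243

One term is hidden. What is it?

27

Reading positions in blocks of 4 reveals the pattern AABB — 2 tracks woven together.
Subsequence A = 27, 81, 243, 729: successive powers of 3.
Subsequence B = -9, ?, -81, 243: multiplying by -3 each time.
The gap is subsequence B's term 2; the rule gives 27.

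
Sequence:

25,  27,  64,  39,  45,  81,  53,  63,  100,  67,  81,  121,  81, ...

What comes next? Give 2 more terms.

99, 144

Read the sequence 3 terms at a time; column i is its own pattern.
Track A: 25, 39, 53, 67, 81 (adding 14 each time).
Track B: 27, 45, 63, 81 (linear: a_n = 9 + 18·n).
Track C: 64, 81, 100, 121 (the squares 8², 9², 10², …).
The 14th slot belongs to track B; its 5th term is 99.
The 15th slot belongs to track C; its 5th term is 144.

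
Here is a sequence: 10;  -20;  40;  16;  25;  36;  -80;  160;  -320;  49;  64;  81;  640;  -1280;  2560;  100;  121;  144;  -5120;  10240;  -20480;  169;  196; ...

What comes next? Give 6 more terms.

225, 40960, -81920, 163840, 256, 289

Positions follow the repeating pattern AAABBB; grouping by letter gives 2 tracks.
Subsequence A: 10, -20, 40, -80, 160, -320, 640, -1280, 2560, -5120, 10240, -20480. Geometric, ×-2 each step.
Subsequence B: 16, 25, 36, 49, 64, 81, 100, 121, 144, 169, 196. Perfect squares starting at 4².
Position 24 falls in subsequence B as its term 12, giving 225.
Term 25 comes from subsequence A (its 13th entry): 40960.
The 26th slot belongs to subsequence A; its 14th term is -81920.
Position 27 falls in subsequence A as its term 15, giving 163840.
Term 28 comes from subsequence B (its 13th entry): 256.
Term 29 comes from subsequence B (its 14th entry): 289.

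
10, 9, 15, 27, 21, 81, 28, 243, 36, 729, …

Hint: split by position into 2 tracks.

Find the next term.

45

Positions 1, 3, 5, … form one subsequence and positions 2, 4, 6, … form another.
Subsequence A: 10, 15, 21, 28, 36. The triangular numbers T_4, T_5, ….
Subsequence B: 9, 27, 81, 243, 729. Powers 3^2, 3^3, 3^4, ….
Term 11 comes from subsequence A (its 6th entry): 45.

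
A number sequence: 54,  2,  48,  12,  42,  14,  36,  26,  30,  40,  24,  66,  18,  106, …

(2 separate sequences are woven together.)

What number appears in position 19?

0

Taking every 2nd term gives 2 separate tracks.
Track A: 54, 48, 42, 36, 30, 24, 18 (linear: a_n = 60 − 6·n).
Track B: 2, 12, 14, 26, 40, 66, 106 (Fibonacci-style (each term is the sum of the two before it)).
Position 19 falls in track A as its term 10, giving 0.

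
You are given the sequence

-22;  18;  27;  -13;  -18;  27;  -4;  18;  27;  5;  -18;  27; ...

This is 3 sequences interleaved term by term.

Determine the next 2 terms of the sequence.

14, 18

Split by position mod 3 into 3 tracks.
Track A: -22, -13, -4, 5. Linear: a_n = -31 + 9·n.
Track B: 18, -18, 18, -18. Alternating ±18.
Track C: 27, 27, 27, 27. The constant sequence 27.
Term 13 comes from track A (its 5th entry): 14.
Position 14 falls in track B as its term 5, giving 18.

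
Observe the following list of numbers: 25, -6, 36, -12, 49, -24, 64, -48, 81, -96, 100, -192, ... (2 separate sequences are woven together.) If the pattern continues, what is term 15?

144

The terms cycle through 2 interleaved subsequences.
Stream A: 25, 36, 49, 64, 81, 100. The squares 5², 6², 7², ….
Stream B: -6, -12, -24, -48, -96, -192. A geometric progression (common ratio 2).
Position 15 falls in stream A as its term 8, giving 144.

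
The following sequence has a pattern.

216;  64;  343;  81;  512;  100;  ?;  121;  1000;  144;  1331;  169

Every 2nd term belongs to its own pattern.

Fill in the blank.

Taking every 2nd term gives 2 separate tracks.
Track A is 216, 343, 512, ?, 1000, 1331, which is perfect cubes starting at 6³.
Track B is 64, 81, 100, 121, 144, 169, which is consecutive squares n² from n = 8.
The gap is track A's term 4; the rule gives 729.

729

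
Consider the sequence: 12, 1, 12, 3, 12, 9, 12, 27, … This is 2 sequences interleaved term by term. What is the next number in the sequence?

Positions 1, 3, 5, … form one subsequence and positions 2, 4, 6, … form another.
Subsequence A = 12, 12, 12, 12: always 12.
Subsequence B = 1, 3, 9, 27: geometric with ratio 3.
Position 9 falls in subsequence A as its term 5, giving 12.

12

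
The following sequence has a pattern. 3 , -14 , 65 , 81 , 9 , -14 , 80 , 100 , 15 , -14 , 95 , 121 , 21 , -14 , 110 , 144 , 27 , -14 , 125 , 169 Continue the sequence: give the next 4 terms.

Split by position mod 4: positions 1, 5, 9, … form one track, and each other residue class forms its own.
Track A: 3, 9, 15, 21, 27 (adding 6 each time).
Track B: -14, -14, -14, -14, -14 (the constant sequence -14).
Track C: 65, 80, 95, 110, 125 (arithmetic, step +15).
Track D: 81, 100, 121, 144, 169 (perfect squares starting at 9²).
Position 21 falls in track A as its term 6, giving 33.
Term 22 comes from track B (its 6th entry): -14.
The 23rd slot belongs to track C; its 6th term is 140.
Position 24 falls in track D as its term 6, giving 196.

33, -14, 140, 196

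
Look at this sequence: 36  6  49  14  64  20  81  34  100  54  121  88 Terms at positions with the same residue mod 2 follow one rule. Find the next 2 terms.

144, 142

The terms cycle through 2 interleaved subsequences.
Subsequence A: 36, 49, 64, 81, 100, 121 — the squares 6², 7², 8², ….
Subsequence B: 6, 14, 20, 34, 54, 88 — a Fibonacci-like recurrence a_n = a_{n-1} + a_{n-2}.
Position 13 → subsequence A, term 7 = 144.
Term 14 comes from subsequence B (its 7th entry): 142.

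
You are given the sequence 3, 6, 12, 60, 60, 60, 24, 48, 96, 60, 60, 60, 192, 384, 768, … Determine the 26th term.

24576

The slot pattern repeats as AAABBB (period 6), so there are 2 interleaved tracks.
Subsequence A is 3, 6, 12, 24, 48, 96, 192, 384, 768, which is a geometric progression (common ratio 2).
Subsequence B is 60, 60, 60, 60, 60, 60, which is constant 60.
Term 26 comes from subsequence A (its 14th entry): 24576.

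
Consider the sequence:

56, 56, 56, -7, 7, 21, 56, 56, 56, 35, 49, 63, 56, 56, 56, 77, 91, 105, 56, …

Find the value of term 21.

Positions follow the repeating pattern AAABBB; grouping by letter gives 2 tracks.
Track A: 56, 56, 56, 56, 56, 56, 56, 56, 56, 56 — constant 56.
Track B: -7, 7, 21, 35, 49, 63, 77, 91, 105 — adding 14 each time.
The 21st slot belongs to track A; its 12th term is 56.

56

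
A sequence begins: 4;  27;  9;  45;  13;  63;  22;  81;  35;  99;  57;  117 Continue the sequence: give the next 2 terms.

92, 135

Odd-indexed and even-indexed terms follow separate rules.
Track A: 4, 9, 13, 22, 35, 57. A Fibonacci-like recurrence a_n = a_{n-1} + a_{n-2}.
Track B: 27, 45, 63, 81, 99, 117. Arithmetic, step +18.
Position 13 → track A, term 7 = 92.
Position 14 → track B, term 7 = 135.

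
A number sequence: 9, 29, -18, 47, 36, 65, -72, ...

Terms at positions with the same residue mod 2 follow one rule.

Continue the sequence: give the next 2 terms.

83, 144

Split by position mod 2 into 2 tracks.
Subsequence A is 9, -18, 36, -72, which is geometric, ×-2 each step.
Subsequence B is 29, 47, 65, which is arithmetic, step +18.
Term 8 comes from subsequence B (its 4th entry): 83.
Term 9 comes from subsequence A (its 5th entry): 144.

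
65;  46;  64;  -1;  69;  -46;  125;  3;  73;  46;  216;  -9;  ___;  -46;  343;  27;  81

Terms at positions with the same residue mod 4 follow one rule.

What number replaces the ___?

77

Taking every 4th term gives 4 separate tracks.
Stream A = 65, 69, 73, ?, 81: arithmetic with common difference +4.
Stream B = 46, -46, 46, -46: the oscillation 46·(−1)^(n+1).
Stream C = 64, 125, 216, 343: consecutive cubes n³ from n = 4.
Stream D = -1, 3, -9, 27: geometric, ×-3 each step.
The gap is stream A's term 4; the rule gives 77.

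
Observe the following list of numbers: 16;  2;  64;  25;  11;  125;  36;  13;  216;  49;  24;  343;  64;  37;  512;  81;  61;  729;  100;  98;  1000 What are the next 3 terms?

121, 159, 1331

Split by position mod 3 into 3 tracks.
Subsequence A: 16, 25, 36, 49, 64, 81, 100 (the squares 4², 5², 6², …).
Subsequence B: 2, 11, 13, 24, 37, 61, 98 (Fibonacci-style (each term is the sum of the two before it)).
Subsequence C: 64, 125, 216, 343, 512, 729, 1000 (the cubes 4³, 5³, 6³, …).
The 22nd slot belongs to subsequence A; its 8th term is 121.
Position 23 → subsequence B, term 8 = 159.
Position 24 → subsequence C, term 8 = 1331.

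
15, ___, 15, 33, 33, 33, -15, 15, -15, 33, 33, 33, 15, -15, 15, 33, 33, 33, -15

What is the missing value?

-15

Reading positions in blocks of 6 reveals the pattern AAABBB — 2 tracks woven together.
Subsequence A: 15, ?, 15, -15, 15, -15, 15, -15, 15, -15. Alternating ±15.
Subsequence B: 33, 33, 33, 33, 33, 33, 33, 33, 33. Constant 33.
Filling subsequence A at index 2 by its rule yields -15.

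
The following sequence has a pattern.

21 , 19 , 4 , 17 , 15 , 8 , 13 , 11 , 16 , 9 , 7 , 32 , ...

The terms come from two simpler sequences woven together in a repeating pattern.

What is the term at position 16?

The slot pattern repeats as AAB (period 3), so there are 2 interleaved tracks.
Track A: 21, 19, 17, 15, 13, 11, 9, 7 (subtracting 2 each time).
Track B: 4, 8, 16, 32 (geometric with ratio 2).
Position 16 → track A, term 11 = 1.

1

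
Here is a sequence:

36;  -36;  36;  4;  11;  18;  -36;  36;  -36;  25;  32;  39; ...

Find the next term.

36

Reading positions in blocks of 6 reveals the pattern AAABBB — 2 tracks woven together.
Stream A = 36, -36, 36, -36, 36, -36: oscillating between 36 and -36.
Stream B = 4, 11, 18, 25, 32, 39: arithmetic, step +7.
The 13th slot belongs to stream A; its 7th term is 36.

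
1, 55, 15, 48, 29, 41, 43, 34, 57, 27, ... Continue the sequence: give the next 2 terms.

Split by position mod 2 into 2 tracks.
Stream A: 1, 15, 29, 43, 57 — linear: a_n = -13 + 14·n.
Stream B: 55, 48, 41, 34, 27 — subtracting 7 each time.
Term 11 comes from stream A (its 6th entry): 71.
The 12th slot belongs to stream B; its 6th term is 20.

71, 20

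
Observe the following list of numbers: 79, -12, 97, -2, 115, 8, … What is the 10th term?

28

Split by position mod 2 into 2 tracks.
Subsequence A: 79, 97, 115. Adding 18 each time.
Subsequence B: -12, -2, 8. Arithmetic, step +10.
Position 10 → subsequence B, term 5 = 28.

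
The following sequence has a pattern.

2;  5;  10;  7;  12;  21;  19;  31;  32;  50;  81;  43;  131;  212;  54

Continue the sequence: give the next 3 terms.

Positions follow the repeating pattern AAB; grouping by letter gives 2 tracks.
Track A: 2, 5, 7, 12, 19, 31, 50, 81, 131, 212. A Fibonacci-like recurrence a_n = a_{n-1} + a_{n-2}.
Track B: 10, 21, 32, 43, 54. Linear: a_n = -1 + 11·n.
Position 16 → track A, term 11 = 343.
Term 17 comes from track A (its 12th entry): 555.
Position 18 → track B, term 6 = 65.

343, 555, 65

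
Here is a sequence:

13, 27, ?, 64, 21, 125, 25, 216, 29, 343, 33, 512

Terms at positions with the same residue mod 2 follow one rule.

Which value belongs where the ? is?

17

Positions 1, 3, 5, … form one subsequence and positions 2, 4, 6, … form another.
Stream A = 13, ?, 21, 25, 29, 33: arithmetic with common difference +4.
Stream B = 27, 64, 125, 216, 343, 512: perfect cubes starting at 3³.
The gap is stream A's term 2; the rule gives 17.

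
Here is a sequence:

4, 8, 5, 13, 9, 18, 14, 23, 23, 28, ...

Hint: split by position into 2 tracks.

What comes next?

Split by position mod 2 into 2 tracks.
Subsequence A: 4, 5, 9, 14, 23 — Fibonacci-style (each term is the sum of the two before it).
Subsequence B: 8, 13, 18, 23, 28 — linear: a_n = 3 + 5·n.
Position 11 → subsequence A, term 6 = 37.

37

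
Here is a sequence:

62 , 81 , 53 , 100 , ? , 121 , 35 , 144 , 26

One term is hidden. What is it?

44

Split by position mod 2 into 2 tracks.
Track A is 62, 53, ?, 35, 26, which is arithmetic with common difference −9.
Track B is 81, 100, 121, 144, which is perfect squares starting at 9².
Track A's pattern makes the blank 44.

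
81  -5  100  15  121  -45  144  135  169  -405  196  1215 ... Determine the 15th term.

Taking every 2nd term gives 2 separate tracks.
Subsequence A is 81, 100, 121, 144, 169, 196, which is the squares 9², 10², 11², ….
Subsequence B is -5, 15, -45, 135, -405, 1215, which is a geometric progression (common ratio -3).
Term 15 comes from subsequence A (its 8th entry): 256.

256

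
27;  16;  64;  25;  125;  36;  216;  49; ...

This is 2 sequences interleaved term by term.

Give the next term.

Odd-indexed and even-indexed terms follow separate rules.
Stream A: 27, 64, 125, 216 — the cubes 3³, 4³, 5³, ….
Stream B: 16, 25, 36, 49 — perfect squares starting at 4².
Position 9 → stream A, term 5 = 343.

343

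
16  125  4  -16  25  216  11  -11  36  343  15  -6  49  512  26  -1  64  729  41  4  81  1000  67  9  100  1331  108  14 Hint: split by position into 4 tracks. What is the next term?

121

Split by position mod 4 into 4 tracks.
Stream A: 16, 25, 36, 49, 64, 81, 100 (consecutive squares n² from n = 4).
Stream B: 125, 216, 343, 512, 729, 1000, 1331 (consecutive cubes n³ from n = 5).
Stream C: 4, 11, 15, 26, 41, 67, 108 (Fibonacci-style (each term is the sum of the two before it)).
Stream D: -16, -11, -6, -1, 4, 9, 14 (arithmetic with common difference +5).
Term 29 comes from stream A (its 8th entry): 121.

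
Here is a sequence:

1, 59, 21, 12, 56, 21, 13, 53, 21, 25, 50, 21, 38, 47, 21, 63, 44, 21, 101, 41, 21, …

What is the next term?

Read the sequence 3 terms at a time; column i is its own pattern.
Stream A is 1, 12, 13, 25, 38, 63, 101, which is Fibonacci-style (each term is the sum of the two before it).
Stream B is 59, 56, 53, 50, 47, 44, 41, which is arithmetic, step −3.
Stream C is 21, 21, 21, 21, 21, 21, 21, which is the constant sequence 21.
Position 22 falls in stream A as its term 8, giving 164.

164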